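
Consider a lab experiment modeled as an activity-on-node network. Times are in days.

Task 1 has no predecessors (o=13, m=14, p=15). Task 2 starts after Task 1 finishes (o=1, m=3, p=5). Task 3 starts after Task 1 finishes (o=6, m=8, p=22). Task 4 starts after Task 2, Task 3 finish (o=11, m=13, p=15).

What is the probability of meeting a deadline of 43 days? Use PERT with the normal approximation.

te_Task 1 = (13 + 4·14 + 15)/6 = 84/6 = 14; σ²_Task 1 = ((15−13)/6)² = 0.111
te_Task 2 = (1 + 4·3 + 5)/6 = 18/6 = 3; σ²_Task 2 = ((5−1)/6)² = 0.444
te_Task 3 = (6 + 4·8 + 22)/6 = 60/6 = 10; σ²_Task 3 = ((22−6)/6)² = 7.111
te_Task 4 = (11 + 4·13 + 15)/6 = 78/6 = 13; σ²_Task 4 = ((15−11)/6)² = 0.444

Forward pass:
ES_Task 1 = 0; EF_Task 1 = 14
ES_Task 2 = 14; EF_Task 2 = 14+3 = 17
ES_Task 3 = 14; EF_Task 3 = 14+10 = 24
ES_Task 4 = max(EF_Task 2=17, EF_Task 3=24) = 24; EF_Task 4 = 24+13 = 37
Expected project duration μ = 37 days. Critical path: Task 1 → Task 3 → Task 4.

Variance along critical path = 0.111 + 7.111 + 0.444 = 7.667; σ = √7.667 = 2.769 days.
Z = (43 − 37) / 2.769 = 2.167
P(T ≤ 43) = Φ(2.167) ≈ 0.985

0.985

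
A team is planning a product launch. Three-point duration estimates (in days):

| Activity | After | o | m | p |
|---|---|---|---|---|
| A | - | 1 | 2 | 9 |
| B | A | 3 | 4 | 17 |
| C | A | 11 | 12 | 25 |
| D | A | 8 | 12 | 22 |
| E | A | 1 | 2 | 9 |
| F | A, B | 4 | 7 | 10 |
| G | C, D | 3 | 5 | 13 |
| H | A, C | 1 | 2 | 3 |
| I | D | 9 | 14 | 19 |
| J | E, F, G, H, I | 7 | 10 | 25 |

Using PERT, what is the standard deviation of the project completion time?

4.36 days

te_A = (1 + 4·2 + 9)/6 = 18/6 = 3; σ²_A = ((9−1)/6)² = 1.778
te_B = (3 + 4·4 + 17)/6 = 36/6 = 6; σ²_B = ((17−3)/6)² = 5.444
te_C = (11 + 4·12 + 25)/6 = 84/6 = 14; σ²_C = ((25−11)/6)² = 5.444
te_D = (8 + 4·12 + 22)/6 = 78/6 = 13; σ²_D = ((22−8)/6)² = 5.444
te_E = (1 + 4·2 + 9)/6 = 18/6 = 3; σ²_E = ((9−1)/6)² = 1.778
te_F = (4 + 4·7 + 10)/6 = 42/6 = 7; σ²_F = ((10−4)/6)² = 1.000
te_G = (3 + 4·5 + 13)/6 = 36/6 = 6; σ²_G = ((13−3)/6)² = 2.778
te_H = (1 + 4·2 + 3)/6 = 12/6 = 2; σ²_H = ((3−1)/6)² = 0.111
te_I = (9 + 4·14 + 19)/6 = 84/6 = 14; σ²_I = ((19−9)/6)² = 2.778
te_J = (7 + 4·10 + 25)/6 = 72/6 = 12; σ²_J = ((25−7)/6)² = 9.000

Forward pass:
ES_A = 0; EF_A = 3
ES_B = 3; EF_B = 3+6 = 9
ES_C = 3; EF_C = 3+14 = 17
ES_D = 3; EF_D = 3+13 = 16
ES_E = 3; EF_E = 3+3 = 6
ES_F = max(EF_A=3, EF_B=9) = 9; EF_F = 9+7 = 16
ES_G = max(EF_C=17, EF_D=16) = 17; EF_G = 17+6 = 23
ES_H = max(EF_A=3, EF_C=17) = 17; EF_H = 17+2 = 19
ES_I = 16; EF_I = 16+14 = 30
ES_J = max(EF_E=6, EF_F=16, EF_G=23, EF_H=19, EF_I=30) = 30; EF_J = 30+12 = 42
Expected project duration μ = 42 days. Critical path: A → D → I → J.

Variance along critical path = 1.778 + 5.444 + 2.778 + 9.000 = 19.000
σ = √19.000 = 4.359 days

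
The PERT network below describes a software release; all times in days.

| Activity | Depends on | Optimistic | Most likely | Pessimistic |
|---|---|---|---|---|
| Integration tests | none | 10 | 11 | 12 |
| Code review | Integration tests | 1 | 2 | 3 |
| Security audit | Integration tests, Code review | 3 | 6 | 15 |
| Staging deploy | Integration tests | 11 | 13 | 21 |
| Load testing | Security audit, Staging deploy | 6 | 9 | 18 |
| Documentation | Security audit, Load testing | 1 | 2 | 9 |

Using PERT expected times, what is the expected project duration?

te_Integration tests = (10 + 4·11 + 12)/6 = 66/6 = 11
te_Code review = (1 + 4·2 + 3)/6 = 12/6 = 2
te_Security audit = (3 + 4·6 + 15)/6 = 42/6 = 7
te_Staging deploy = (11 + 4·13 + 21)/6 = 84/6 = 14
te_Load testing = (6 + 4·9 + 18)/6 = 60/6 = 10
te_Documentation = (1 + 4·2 + 9)/6 = 18/6 = 3

Forward pass:
ES_Integration tests = 0; EF_Integration tests = 11
ES_Code review = 11; EF_Code review = 11+2 = 13
ES_Security audit = max(EF_Integration tests=11, EF_Code review=13) = 13; EF_Security audit = 13+7 = 20
ES_Staging deploy = 11; EF_Staging deploy = 11+14 = 25
ES_Load testing = max(EF_Security audit=20, EF_Staging deploy=25) = 25; EF_Load testing = 25+10 = 35
ES_Documentation = max(EF_Security audit=20, EF_Load testing=35) = 35; EF_Documentation = 35+3 = 38
Expected project duration μ = 38 days. Critical path: Integration tests → Staging deploy → Load testing → Documentation.

38 days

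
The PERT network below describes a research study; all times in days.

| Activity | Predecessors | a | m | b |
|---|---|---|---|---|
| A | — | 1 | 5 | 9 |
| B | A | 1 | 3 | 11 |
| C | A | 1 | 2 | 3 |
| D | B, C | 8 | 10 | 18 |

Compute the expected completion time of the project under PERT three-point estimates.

te_A = (1 + 4·5 + 9)/6 = 30/6 = 5
te_B = (1 + 4·3 + 11)/6 = 24/6 = 4
te_C = (1 + 4·2 + 3)/6 = 12/6 = 2
te_D = (8 + 4·10 + 18)/6 = 66/6 = 11

Forward pass:
ES_A = 0; EF_A = 5
ES_B = 5; EF_B = 5+4 = 9
ES_C = 5; EF_C = 5+2 = 7
ES_D = max(EF_B=9, EF_C=7) = 9; EF_D = 9+11 = 20
Expected project duration μ = 20 days. Critical path: A → B → D.

20 days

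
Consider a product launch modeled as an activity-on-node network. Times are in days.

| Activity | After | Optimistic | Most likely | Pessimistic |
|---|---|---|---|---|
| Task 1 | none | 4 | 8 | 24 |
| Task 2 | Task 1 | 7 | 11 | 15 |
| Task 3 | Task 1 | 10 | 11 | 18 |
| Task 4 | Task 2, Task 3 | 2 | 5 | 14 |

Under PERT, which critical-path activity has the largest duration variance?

Task 1

te_Task 1 = (4 + 4·8 + 24)/6 = 60/6 = 10; σ²_Task 1 = ((24−4)/6)² = 11.111
te_Task 2 = (7 + 4·11 + 15)/6 = 66/6 = 11; σ²_Task 2 = ((15−7)/6)² = 1.778
te_Task 3 = (10 + 4·11 + 18)/6 = 72/6 = 12; σ²_Task 3 = ((18−10)/6)² = 1.778
te_Task 4 = (2 + 4·5 + 14)/6 = 36/6 = 6; σ²_Task 4 = ((14−2)/6)² = 4.000

Forward pass:
ES_Task 1 = 0; EF_Task 1 = 10
ES_Task 2 = 10; EF_Task 2 = 10+11 = 21
ES_Task 3 = 10; EF_Task 3 = 10+12 = 22
ES_Task 4 = max(EF_Task 2=21, EF_Task 3=22) = 22; EF_Task 4 = 22+6 = 28
Expected project duration μ = 28 days. Critical path: Task 1 → Task 3 → Task 4.

Variances on critical path: σ²_Task 1=11.111, σ²_Task 3=1.778, σ²_Task 4=4.000.
Largest is σ²_Task 1 = 11.111.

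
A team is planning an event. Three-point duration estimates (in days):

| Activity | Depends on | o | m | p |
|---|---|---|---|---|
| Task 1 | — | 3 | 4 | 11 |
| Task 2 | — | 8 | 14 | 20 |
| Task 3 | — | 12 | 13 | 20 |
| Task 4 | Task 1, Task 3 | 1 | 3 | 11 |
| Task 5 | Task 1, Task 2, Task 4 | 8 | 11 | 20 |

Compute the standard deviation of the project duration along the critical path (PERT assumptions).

te_Task 1 = (3 + 4·4 + 11)/6 = 30/6 = 5; σ²_Task 1 = ((11−3)/6)² = 1.778
te_Task 2 = (8 + 4·14 + 20)/6 = 84/6 = 14; σ²_Task 2 = ((20−8)/6)² = 4.000
te_Task 3 = (12 + 4·13 + 20)/6 = 84/6 = 14; σ²_Task 3 = ((20−12)/6)² = 1.778
te_Task 4 = (1 + 4·3 + 11)/6 = 24/6 = 4; σ²_Task 4 = ((11−1)/6)² = 2.778
te_Task 5 = (8 + 4·11 + 20)/6 = 72/6 = 12; σ²_Task 5 = ((20−8)/6)² = 4.000

Forward pass:
ES_Task 1 = 0; EF_Task 1 = 5
ES_Task 2 = 0; EF_Task 2 = 14
ES_Task 3 = 0; EF_Task 3 = 14
ES_Task 4 = max(EF_Task 1=5, EF_Task 3=14) = 14; EF_Task 4 = 14+4 = 18
ES_Task 5 = max(EF_Task 1=5, EF_Task 2=14, EF_Task 4=18) = 18; EF_Task 5 = 18+12 = 30
Expected project duration μ = 30 days. Critical path: Task 3 → Task 4 → Task 5.

Variance along critical path = 1.778 + 2.778 + 4.000 = 8.556
σ = √8.556 = 2.925 days

2.92 days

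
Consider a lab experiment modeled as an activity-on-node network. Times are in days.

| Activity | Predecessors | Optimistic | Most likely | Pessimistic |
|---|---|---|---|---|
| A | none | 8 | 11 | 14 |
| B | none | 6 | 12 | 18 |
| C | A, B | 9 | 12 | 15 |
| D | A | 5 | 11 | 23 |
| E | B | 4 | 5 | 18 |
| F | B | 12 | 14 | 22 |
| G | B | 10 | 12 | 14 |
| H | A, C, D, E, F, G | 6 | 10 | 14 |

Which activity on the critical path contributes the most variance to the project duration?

B

te_A = (8 + 4·11 + 14)/6 = 66/6 = 11; σ²_A = ((14−8)/6)² = 1.000
te_B = (6 + 4·12 + 18)/6 = 72/6 = 12; σ²_B = ((18−6)/6)² = 4.000
te_C = (9 + 4·12 + 15)/6 = 72/6 = 12; σ²_C = ((15−9)/6)² = 1.000
te_D = (5 + 4·11 + 23)/6 = 72/6 = 12; σ²_D = ((23−5)/6)² = 9.000
te_E = (4 + 4·5 + 18)/6 = 42/6 = 7; σ²_E = ((18−4)/6)² = 5.444
te_F = (12 + 4·14 + 22)/6 = 90/6 = 15; σ²_F = ((22−12)/6)² = 2.778
te_G = (10 + 4·12 + 14)/6 = 72/6 = 12; σ²_G = ((14−10)/6)² = 0.444
te_H = (6 + 4·10 + 14)/6 = 60/6 = 10; σ²_H = ((14−6)/6)² = 1.778

Forward pass:
ES_A = 0; EF_A = 11
ES_B = 0; EF_B = 12
ES_C = max(EF_A=11, EF_B=12) = 12; EF_C = 12+12 = 24
ES_D = 11; EF_D = 11+12 = 23
ES_E = 12; EF_E = 12+7 = 19
ES_F = 12; EF_F = 12+15 = 27
ES_G = 12; EF_G = 12+12 = 24
ES_H = max(EF_A=11, EF_C=24, EF_D=23, EF_E=19, EF_F=27, EF_G=24) = 27; EF_H = 27+10 = 37
Expected project duration μ = 37 days. Critical path: B → F → H.

Variances on critical path: σ²_B=4.000, σ²_F=2.778, σ²_H=1.778.
Largest is σ²_B = 4.000.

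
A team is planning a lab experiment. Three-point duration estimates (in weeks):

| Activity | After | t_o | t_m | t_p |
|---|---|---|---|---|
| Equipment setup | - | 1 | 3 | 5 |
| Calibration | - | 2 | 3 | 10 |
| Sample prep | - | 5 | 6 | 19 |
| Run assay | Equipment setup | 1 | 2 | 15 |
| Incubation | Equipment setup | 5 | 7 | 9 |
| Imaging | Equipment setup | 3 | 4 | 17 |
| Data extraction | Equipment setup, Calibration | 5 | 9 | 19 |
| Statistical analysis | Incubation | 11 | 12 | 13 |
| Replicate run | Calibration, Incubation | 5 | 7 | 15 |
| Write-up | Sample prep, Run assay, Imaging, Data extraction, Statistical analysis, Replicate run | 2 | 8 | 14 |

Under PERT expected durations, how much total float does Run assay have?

15 weeks

te_Equipment setup = (1 + 4·3 + 5)/6 = 18/6 = 3
te_Calibration = (2 + 4·3 + 10)/6 = 24/6 = 4
te_Sample prep = (5 + 4·6 + 19)/6 = 48/6 = 8
te_Run assay = (1 + 4·2 + 15)/6 = 24/6 = 4
te_Incubation = (5 + 4·7 + 9)/6 = 42/6 = 7
te_Imaging = (3 + 4·4 + 17)/6 = 36/6 = 6
te_Data extraction = (5 + 4·9 + 19)/6 = 60/6 = 10
te_Statistical analysis = (11 + 4·12 + 13)/6 = 72/6 = 12
te_Replicate run = (5 + 4·7 + 15)/6 = 48/6 = 8
te_Write-up = (2 + 4·8 + 14)/6 = 48/6 = 8

Forward pass:
ES_Equipment setup = 0; EF_Equipment setup = 3
ES_Calibration = 0; EF_Calibration = 4
ES_Sample prep = 0; EF_Sample prep = 8
ES_Run assay = 3; EF_Run assay = 3+4 = 7
ES_Incubation = 3; EF_Incubation = 3+7 = 10
ES_Imaging = 3; EF_Imaging = 3+6 = 9
ES_Data extraction = max(EF_Equipment setup=3, EF_Calibration=4) = 4; EF_Data extraction = 4+10 = 14
ES_Statistical analysis = 10; EF_Statistical analysis = 10+12 = 22
ES_Replicate run = max(EF_Calibration=4, EF_Incubation=10) = 10; EF_Replicate run = 10+8 = 18
ES_Write-up = max(EF_Sample prep=8, EF_Run assay=7, EF_Imaging=9, EF_Data extraction=14, EF_Statistical analysis=22, EF_Replicate run=18) = 22; EF_Write-up = 22+8 = 30
Expected project duration μ = 30 weeks. Critical path: Equipment setup → Incubation → Statistical analysis → Write-up.

Backward pass:
LF_Write-up = 30; LS_Write-up = 30−8 = 22
LF_Replicate run = LS_Write-up = 22; LS_Replicate run = 22−8 = 14
LF_Statistical analysis = LS_Write-up = 22; LS_Statistical analysis = 22−12 = 10
LF_Data extraction = LS_Write-up = 22; LS_Data extraction = 22−10 = 12
LF_Imaging = LS_Write-up = 22; LS_Imaging = 22−6 = 16
LF_Incubation = min(LS_Statistical analysis=10, LS_Replicate run=14) = 10; LS_Incubation = 10−7 = 3
LF_Run assay = LS_Write-up = 22; LS_Run assay = 22−4 = 18
LF_Sample prep = LS_Write-up = 22; LS_Sample prep = 22−8 = 14
LF_Calibration = min(LS_Data extraction=12, LS_Replicate run=14) = 12; LS_Calibration = 12−4 = 8
LF_Equipment setup = min(LS_Run assay=18, LS_Incubation=3, LS_Imaging=16, LS_Data extraction=12) = 3; LS_Equipment setup = 3−3 = 0
Slack_Run assay = LS_Run assay − ES_Run assay = 18 − 3 = 15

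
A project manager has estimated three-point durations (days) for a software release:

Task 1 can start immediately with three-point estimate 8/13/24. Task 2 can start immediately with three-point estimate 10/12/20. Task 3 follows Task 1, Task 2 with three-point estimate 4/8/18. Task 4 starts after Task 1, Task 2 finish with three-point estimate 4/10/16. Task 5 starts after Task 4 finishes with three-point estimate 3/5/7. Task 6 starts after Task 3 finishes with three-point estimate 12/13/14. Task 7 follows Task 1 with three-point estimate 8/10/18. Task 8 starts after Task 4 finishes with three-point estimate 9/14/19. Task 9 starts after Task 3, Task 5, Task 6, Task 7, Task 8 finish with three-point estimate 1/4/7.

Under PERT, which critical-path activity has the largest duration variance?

te_Task 1 = (8 + 4·13 + 24)/6 = 84/6 = 14; σ²_Task 1 = ((24−8)/6)² = 7.111
te_Task 2 = (10 + 4·12 + 20)/6 = 78/6 = 13; σ²_Task 2 = ((20−10)/6)² = 2.778
te_Task 3 = (4 + 4·8 + 18)/6 = 54/6 = 9; σ²_Task 3 = ((18−4)/6)² = 5.444
te_Task 4 = (4 + 4·10 + 16)/6 = 60/6 = 10; σ²_Task 4 = ((16−4)/6)² = 4.000
te_Task 5 = (3 + 4·5 + 7)/6 = 30/6 = 5; σ²_Task 5 = ((7−3)/6)² = 0.444
te_Task 6 = (12 + 4·13 + 14)/6 = 78/6 = 13; σ²_Task 6 = ((14−12)/6)² = 0.111
te_Task 7 = (8 + 4·10 + 18)/6 = 66/6 = 11; σ²_Task 7 = ((18−8)/6)² = 2.778
te_Task 8 = (9 + 4·14 + 19)/6 = 84/6 = 14; σ²_Task 8 = ((19−9)/6)² = 2.778
te_Task 9 = (1 + 4·4 + 7)/6 = 24/6 = 4; σ²_Task 9 = ((7−1)/6)² = 1.000

Forward pass:
ES_Task 1 = 0; EF_Task 1 = 14
ES_Task 2 = 0; EF_Task 2 = 13
ES_Task 3 = max(EF_Task 1=14, EF_Task 2=13) = 14; EF_Task 3 = 14+9 = 23
ES_Task 4 = max(EF_Task 1=14, EF_Task 2=13) = 14; EF_Task 4 = 14+10 = 24
ES_Task 5 = 24; EF_Task 5 = 24+5 = 29
ES_Task 6 = 23; EF_Task 6 = 23+13 = 36
ES_Task 7 = 14; EF_Task 7 = 14+11 = 25
ES_Task 8 = 24; EF_Task 8 = 24+14 = 38
ES_Task 9 = max(EF_Task 3=23, EF_Task 5=29, EF_Task 6=36, EF_Task 7=25, EF_Task 8=38) = 38; EF_Task 9 = 38+4 = 42
Expected project duration μ = 42 days. Critical path: Task 1 → Task 4 → Task 8 → Task 9.

Variances on critical path: σ²_Task 1=7.111, σ²_Task 4=4.000, σ²_Task 8=2.778, σ²_Task 9=1.000.
Largest is σ²_Task 1 = 7.111.

Task 1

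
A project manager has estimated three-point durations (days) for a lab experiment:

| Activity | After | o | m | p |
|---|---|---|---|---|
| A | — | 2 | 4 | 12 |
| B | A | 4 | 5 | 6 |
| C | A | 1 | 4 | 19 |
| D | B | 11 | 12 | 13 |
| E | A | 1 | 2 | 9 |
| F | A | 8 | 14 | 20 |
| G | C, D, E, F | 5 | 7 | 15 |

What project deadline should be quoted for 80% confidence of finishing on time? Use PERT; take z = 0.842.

te_A = (2 + 4·4 + 12)/6 = 30/6 = 5; σ²_A = ((12−2)/6)² = 2.778
te_B = (4 + 4·5 + 6)/6 = 30/6 = 5; σ²_B = ((6−4)/6)² = 0.111
te_C = (1 + 4·4 + 19)/6 = 36/6 = 6; σ²_C = ((19−1)/6)² = 9.000
te_D = (11 + 4·12 + 13)/6 = 72/6 = 12; σ²_D = ((13−11)/6)² = 0.111
te_E = (1 + 4·2 + 9)/6 = 18/6 = 3; σ²_E = ((9−1)/6)² = 1.778
te_F = (8 + 4·14 + 20)/6 = 84/6 = 14; σ²_F = ((20−8)/6)² = 4.000
te_G = (5 + 4·7 + 15)/6 = 48/6 = 8; σ²_G = ((15−5)/6)² = 2.778

Forward pass:
ES_A = 0; EF_A = 5
ES_B = 5; EF_B = 5+5 = 10
ES_C = 5; EF_C = 5+6 = 11
ES_D = 10; EF_D = 10+12 = 22
ES_E = 5; EF_E = 5+3 = 8
ES_F = 5; EF_F = 5+14 = 19
ES_G = max(EF_C=11, EF_D=22, EF_E=8, EF_F=19) = 22; EF_G = 22+8 = 30
Expected project duration μ = 30 days. Critical path: A → B → D → G.

Variance along critical path = 2.778 + 0.111 + 0.111 + 2.778 = 5.778; σ = 2.404 days.
D = μ + z·σ = 30 + 0.842·2.404 = 32.0 days

32.0 days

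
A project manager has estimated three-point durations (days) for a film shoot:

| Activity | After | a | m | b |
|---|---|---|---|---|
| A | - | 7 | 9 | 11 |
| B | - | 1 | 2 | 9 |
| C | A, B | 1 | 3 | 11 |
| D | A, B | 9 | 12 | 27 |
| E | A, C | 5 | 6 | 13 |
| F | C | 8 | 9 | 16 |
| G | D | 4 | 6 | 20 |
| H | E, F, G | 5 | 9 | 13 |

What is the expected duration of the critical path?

40 days

te_A = (7 + 4·9 + 11)/6 = 54/6 = 9
te_B = (1 + 4·2 + 9)/6 = 18/6 = 3
te_C = (1 + 4·3 + 11)/6 = 24/6 = 4
te_D = (9 + 4·12 + 27)/6 = 84/6 = 14
te_E = (5 + 4·6 + 13)/6 = 42/6 = 7
te_F = (8 + 4·9 + 16)/6 = 60/6 = 10
te_G = (4 + 4·6 + 20)/6 = 48/6 = 8
te_H = (5 + 4·9 + 13)/6 = 54/6 = 9

Forward pass:
ES_A = 0; EF_A = 9
ES_B = 0; EF_B = 3
ES_C = max(EF_A=9, EF_B=3) = 9; EF_C = 9+4 = 13
ES_D = max(EF_A=9, EF_B=3) = 9; EF_D = 9+14 = 23
ES_E = max(EF_A=9, EF_C=13) = 13; EF_E = 13+7 = 20
ES_F = 13; EF_F = 13+10 = 23
ES_G = 23; EF_G = 23+8 = 31
ES_H = max(EF_E=20, EF_F=23, EF_G=31) = 31; EF_H = 31+9 = 40
Expected project duration μ = 40 days. Critical path: A → D → G → H.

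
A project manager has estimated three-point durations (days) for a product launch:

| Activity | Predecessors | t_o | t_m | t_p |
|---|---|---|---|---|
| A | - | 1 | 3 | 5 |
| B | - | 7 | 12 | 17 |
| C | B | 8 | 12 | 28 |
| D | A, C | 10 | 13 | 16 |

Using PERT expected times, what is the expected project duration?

te_A = (1 + 4·3 + 5)/6 = 18/6 = 3
te_B = (7 + 4·12 + 17)/6 = 72/6 = 12
te_C = (8 + 4·12 + 28)/6 = 84/6 = 14
te_D = (10 + 4·13 + 16)/6 = 78/6 = 13

Forward pass:
ES_A = 0; EF_A = 3
ES_B = 0; EF_B = 12
ES_C = 12; EF_C = 12+14 = 26
ES_D = max(EF_A=3, EF_C=26) = 26; EF_D = 26+13 = 39
Expected project duration μ = 39 days. Critical path: B → C → D.

39 days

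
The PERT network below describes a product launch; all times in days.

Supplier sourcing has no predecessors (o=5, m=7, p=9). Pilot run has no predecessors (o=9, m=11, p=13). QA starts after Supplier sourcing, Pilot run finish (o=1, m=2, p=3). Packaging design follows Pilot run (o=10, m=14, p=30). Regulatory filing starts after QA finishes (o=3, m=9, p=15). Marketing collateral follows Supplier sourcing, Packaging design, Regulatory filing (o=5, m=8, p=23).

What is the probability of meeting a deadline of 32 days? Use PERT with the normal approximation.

te_Supplier sourcing = (5 + 4·7 + 9)/6 = 42/6 = 7; σ²_Supplier sourcing = ((9−5)/6)² = 0.444
te_Pilot run = (9 + 4·11 + 13)/6 = 66/6 = 11; σ²_Pilot run = ((13−9)/6)² = 0.444
te_QA = (1 + 4·2 + 3)/6 = 12/6 = 2; σ²_QA = ((3−1)/6)² = 0.111
te_Packaging design = (10 + 4·14 + 30)/6 = 96/6 = 16; σ²_Packaging design = ((30−10)/6)² = 11.111
te_Regulatory filing = (3 + 4·9 + 15)/6 = 54/6 = 9; σ²_Regulatory filing = ((15−3)/6)² = 4.000
te_Marketing collateral = (5 + 4·8 + 23)/6 = 60/6 = 10; σ²_Marketing collateral = ((23−5)/6)² = 9.000

Forward pass:
ES_Supplier sourcing = 0; EF_Supplier sourcing = 7
ES_Pilot run = 0; EF_Pilot run = 11
ES_QA = max(EF_Supplier sourcing=7, EF_Pilot run=11) = 11; EF_QA = 11+2 = 13
ES_Packaging design = 11; EF_Packaging design = 11+16 = 27
ES_Regulatory filing = 13; EF_Regulatory filing = 13+9 = 22
ES_Marketing collateral = max(EF_Supplier sourcing=7, EF_Packaging design=27, EF_Regulatory filing=22) = 27; EF_Marketing collateral = 27+10 = 37
Expected project duration μ = 37 days. Critical path: Pilot run → Packaging design → Marketing collateral.

Variance along critical path = 0.444 + 11.111 + 9.000 = 20.556; σ = √20.556 = 4.534 days.
Z = (32 − 37) / 4.534 = -1.103
P(T ≤ 32) = Φ(-1.103) ≈ 0.135

0.135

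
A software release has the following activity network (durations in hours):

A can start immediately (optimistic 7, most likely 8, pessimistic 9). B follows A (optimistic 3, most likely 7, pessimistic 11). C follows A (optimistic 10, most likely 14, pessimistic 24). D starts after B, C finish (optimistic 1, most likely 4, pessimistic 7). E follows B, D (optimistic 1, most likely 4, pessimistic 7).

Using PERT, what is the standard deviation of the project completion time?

2.75 hours

te_A = (7 + 4·8 + 9)/6 = 48/6 = 8; σ²_A = ((9−7)/6)² = 0.111
te_B = (3 + 4·7 + 11)/6 = 42/6 = 7; σ²_B = ((11−3)/6)² = 1.778
te_C = (10 + 4·14 + 24)/6 = 90/6 = 15; σ²_C = ((24−10)/6)² = 5.444
te_D = (1 + 4·4 + 7)/6 = 24/6 = 4; σ²_D = ((7−1)/6)² = 1.000
te_E = (1 + 4·4 + 7)/6 = 24/6 = 4; σ²_E = ((7−1)/6)² = 1.000

Forward pass:
ES_A = 0; EF_A = 8
ES_B = 8; EF_B = 8+7 = 15
ES_C = 8; EF_C = 8+15 = 23
ES_D = max(EF_B=15, EF_C=23) = 23; EF_D = 23+4 = 27
ES_E = max(EF_B=15, EF_D=27) = 27; EF_E = 27+4 = 31
Expected project duration μ = 31 hours. Critical path: A → C → D → E.

Variance along critical path = 0.111 + 5.444 + 1.000 + 1.000 = 7.556
σ = √7.556 = 2.749 hours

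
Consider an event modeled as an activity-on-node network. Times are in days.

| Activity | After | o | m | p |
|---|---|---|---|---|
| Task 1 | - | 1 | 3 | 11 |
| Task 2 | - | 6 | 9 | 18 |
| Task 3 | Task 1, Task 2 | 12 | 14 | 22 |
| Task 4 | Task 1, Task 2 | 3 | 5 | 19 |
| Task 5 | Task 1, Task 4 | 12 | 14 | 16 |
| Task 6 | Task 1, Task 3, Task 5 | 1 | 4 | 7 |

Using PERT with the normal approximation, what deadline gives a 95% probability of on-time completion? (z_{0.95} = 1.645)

40.8 days

te_Task 1 = (1 + 4·3 + 11)/6 = 24/6 = 4; σ²_Task 1 = ((11−1)/6)² = 2.778
te_Task 2 = (6 + 4·9 + 18)/6 = 60/6 = 10; σ²_Task 2 = ((18−6)/6)² = 4.000
te_Task 3 = (12 + 4·14 + 22)/6 = 90/6 = 15; σ²_Task 3 = ((22−12)/6)² = 2.778
te_Task 4 = (3 + 4·5 + 19)/6 = 42/6 = 7; σ²_Task 4 = ((19−3)/6)² = 7.111
te_Task 5 = (12 + 4·14 + 16)/6 = 84/6 = 14; σ²_Task 5 = ((16−12)/6)² = 0.444
te_Task 6 = (1 + 4·4 + 7)/6 = 24/6 = 4; σ²_Task 6 = ((7−1)/6)² = 1.000

Forward pass:
ES_Task 1 = 0; EF_Task 1 = 4
ES_Task 2 = 0; EF_Task 2 = 10
ES_Task 3 = max(EF_Task 1=4, EF_Task 2=10) = 10; EF_Task 3 = 10+15 = 25
ES_Task 4 = max(EF_Task 1=4, EF_Task 2=10) = 10; EF_Task 4 = 10+7 = 17
ES_Task 5 = max(EF_Task 1=4, EF_Task 4=17) = 17; EF_Task 5 = 17+14 = 31
ES_Task 6 = max(EF_Task 1=4, EF_Task 3=25, EF_Task 5=31) = 31; EF_Task 6 = 31+4 = 35
Expected project duration μ = 35 days. Critical path: Task 2 → Task 4 → Task 5 → Task 6.

Variance along critical path = 4.000 + 7.111 + 0.444 + 1.000 = 12.556; σ = 3.543 days.
D = μ + z·σ = 35 + 1.645·3.543 = 40.8 days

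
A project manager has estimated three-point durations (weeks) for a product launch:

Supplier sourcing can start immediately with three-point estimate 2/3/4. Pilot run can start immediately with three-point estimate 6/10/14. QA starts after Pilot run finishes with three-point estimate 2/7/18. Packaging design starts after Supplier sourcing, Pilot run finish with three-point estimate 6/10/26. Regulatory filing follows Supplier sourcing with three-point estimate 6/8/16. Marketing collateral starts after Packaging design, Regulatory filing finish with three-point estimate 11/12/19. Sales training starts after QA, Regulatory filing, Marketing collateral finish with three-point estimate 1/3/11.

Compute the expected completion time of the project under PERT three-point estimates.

te_Supplier sourcing = (2 + 4·3 + 4)/6 = 18/6 = 3
te_Pilot run = (6 + 4·10 + 14)/6 = 60/6 = 10
te_QA = (2 + 4·7 + 18)/6 = 48/6 = 8
te_Packaging design = (6 + 4·10 + 26)/6 = 72/6 = 12
te_Regulatory filing = (6 + 4·8 + 16)/6 = 54/6 = 9
te_Marketing collateral = (11 + 4·12 + 19)/6 = 78/6 = 13
te_Sales training = (1 + 4·3 + 11)/6 = 24/6 = 4

Forward pass:
ES_Supplier sourcing = 0; EF_Supplier sourcing = 3
ES_Pilot run = 0; EF_Pilot run = 10
ES_QA = 10; EF_QA = 10+8 = 18
ES_Packaging design = max(EF_Supplier sourcing=3, EF_Pilot run=10) = 10; EF_Packaging design = 10+12 = 22
ES_Regulatory filing = 3; EF_Regulatory filing = 3+9 = 12
ES_Marketing collateral = max(EF_Packaging design=22, EF_Regulatory filing=12) = 22; EF_Marketing collateral = 22+13 = 35
ES_Sales training = max(EF_QA=18, EF_Regulatory filing=12, EF_Marketing collateral=35) = 35; EF_Sales training = 35+4 = 39
Expected project duration μ = 39 weeks. Critical path: Pilot run → Packaging design → Marketing collateral → Sales training.

39 weeks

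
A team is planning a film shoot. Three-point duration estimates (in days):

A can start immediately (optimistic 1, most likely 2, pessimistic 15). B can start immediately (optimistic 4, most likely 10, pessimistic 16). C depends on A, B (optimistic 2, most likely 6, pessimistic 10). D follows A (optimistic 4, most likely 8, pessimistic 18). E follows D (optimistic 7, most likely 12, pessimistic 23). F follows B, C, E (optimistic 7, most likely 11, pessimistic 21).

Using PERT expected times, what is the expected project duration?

te_A = (1 + 4·2 + 15)/6 = 24/6 = 4
te_B = (4 + 4·10 + 16)/6 = 60/6 = 10
te_C = (2 + 4·6 + 10)/6 = 36/6 = 6
te_D = (4 + 4·8 + 18)/6 = 54/6 = 9
te_E = (7 + 4·12 + 23)/6 = 78/6 = 13
te_F = (7 + 4·11 + 21)/6 = 72/6 = 12

Forward pass:
ES_A = 0; EF_A = 4
ES_B = 0; EF_B = 10
ES_C = max(EF_A=4, EF_B=10) = 10; EF_C = 10+6 = 16
ES_D = 4; EF_D = 4+9 = 13
ES_E = 13; EF_E = 13+13 = 26
ES_F = max(EF_B=10, EF_C=16, EF_E=26) = 26; EF_F = 26+12 = 38
Expected project duration μ = 38 days. Critical path: A → D → E → F.

38 days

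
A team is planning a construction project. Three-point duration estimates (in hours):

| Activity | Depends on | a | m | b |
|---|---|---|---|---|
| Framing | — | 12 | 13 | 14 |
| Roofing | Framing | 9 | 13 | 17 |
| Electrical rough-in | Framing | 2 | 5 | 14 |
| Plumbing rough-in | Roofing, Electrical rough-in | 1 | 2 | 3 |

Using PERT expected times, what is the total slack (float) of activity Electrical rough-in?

7 hours

te_Framing = (12 + 4·13 + 14)/6 = 78/6 = 13
te_Roofing = (9 + 4·13 + 17)/6 = 78/6 = 13
te_Electrical rough-in = (2 + 4·5 + 14)/6 = 36/6 = 6
te_Plumbing rough-in = (1 + 4·2 + 3)/6 = 12/6 = 2

Forward pass:
ES_Framing = 0; EF_Framing = 13
ES_Roofing = 13; EF_Roofing = 13+13 = 26
ES_Electrical rough-in = 13; EF_Electrical rough-in = 13+6 = 19
ES_Plumbing rough-in = max(EF_Roofing=26, EF_Electrical rough-in=19) = 26; EF_Plumbing rough-in = 26+2 = 28
Expected project duration μ = 28 hours. Critical path: Framing → Roofing → Plumbing rough-in.

Backward pass:
LF_Plumbing rough-in = 28; LS_Plumbing rough-in = 28−2 = 26
LF_Electrical rough-in = LS_Plumbing rough-in = 26; LS_Electrical rough-in = 26−6 = 20
LF_Roofing = LS_Plumbing rough-in = 26; LS_Roofing = 26−13 = 13
LF_Framing = min(LS_Roofing=13, LS_Electrical rough-in=20) = 13; LS_Framing = 13−13 = 0
Slack_Electrical rough-in = LS_Electrical rough-in − ES_Electrical rough-in = 20 − 13 = 7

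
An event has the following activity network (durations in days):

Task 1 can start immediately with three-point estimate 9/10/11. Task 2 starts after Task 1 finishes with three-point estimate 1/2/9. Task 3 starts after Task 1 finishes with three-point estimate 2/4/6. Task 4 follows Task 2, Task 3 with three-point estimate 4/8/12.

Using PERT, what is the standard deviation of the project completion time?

1.53 days

te_Task 1 = (9 + 4·10 + 11)/6 = 60/6 = 10; σ²_Task 1 = ((11−9)/6)² = 0.111
te_Task 2 = (1 + 4·2 + 9)/6 = 18/6 = 3; σ²_Task 2 = ((9−1)/6)² = 1.778
te_Task 3 = (2 + 4·4 + 6)/6 = 24/6 = 4; σ²_Task 3 = ((6−2)/6)² = 0.444
te_Task 4 = (4 + 4·8 + 12)/6 = 48/6 = 8; σ²_Task 4 = ((12−4)/6)² = 1.778

Forward pass:
ES_Task 1 = 0; EF_Task 1 = 10
ES_Task 2 = 10; EF_Task 2 = 10+3 = 13
ES_Task 3 = 10; EF_Task 3 = 10+4 = 14
ES_Task 4 = max(EF_Task 2=13, EF_Task 3=14) = 14; EF_Task 4 = 14+8 = 22
Expected project duration μ = 22 days. Critical path: Task 1 → Task 3 → Task 4.

Variance along critical path = 0.111 + 0.444 + 1.778 = 2.333
σ = √2.333 = 1.528 days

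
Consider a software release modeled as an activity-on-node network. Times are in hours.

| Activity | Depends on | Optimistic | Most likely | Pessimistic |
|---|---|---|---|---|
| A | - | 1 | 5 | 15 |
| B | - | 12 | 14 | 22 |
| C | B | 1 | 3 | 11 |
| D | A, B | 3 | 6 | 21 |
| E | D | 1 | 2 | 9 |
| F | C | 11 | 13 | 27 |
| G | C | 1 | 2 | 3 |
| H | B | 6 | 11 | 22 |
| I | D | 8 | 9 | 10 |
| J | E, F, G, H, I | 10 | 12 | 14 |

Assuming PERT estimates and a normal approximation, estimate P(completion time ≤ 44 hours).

te_A = (1 + 4·5 + 15)/6 = 36/6 = 6; σ²_A = ((15−1)/6)² = 5.444
te_B = (12 + 4·14 + 22)/6 = 90/6 = 15; σ²_B = ((22−12)/6)² = 2.778
te_C = (1 + 4·3 + 11)/6 = 24/6 = 4; σ²_C = ((11−1)/6)² = 2.778
te_D = (3 + 4·6 + 21)/6 = 48/6 = 8; σ²_D = ((21−3)/6)² = 9.000
te_E = (1 + 4·2 + 9)/6 = 18/6 = 3; σ²_E = ((9−1)/6)² = 1.778
te_F = (11 + 4·13 + 27)/6 = 90/6 = 15; σ²_F = ((27−11)/6)² = 7.111
te_G = (1 + 4·2 + 3)/6 = 12/6 = 2; σ²_G = ((3−1)/6)² = 0.111
te_H = (6 + 4·11 + 22)/6 = 72/6 = 12; σ²_H = ((22−6)/6)² = 7.111
te_I = (8 + 4·9 + 10)/6 = 54/6 = 9; σ²_I = ((10−8)/6)² = 0.111
te_J = (10 + 4·12 + 14)/6 = 72/6 = 12; σ²_J = ((14−10)/6)² = 0.444

Forward pass:
ES_A = 0; EF_A = 6
ES_B = 0; EF_B = 15
ES_C = 15; EF_C = 15+4 = 19
ES_D = max(EF_A=6, EF_B=15) = 15; EF_D = 15+8 = 23
ES_E = 23; EF_E = 23+3 = 26
ES_F = 19; EF_F = 19+15 = 34
ES_G = 19; EF_G = 19+2 = 21
ES_H = 15; EF_H = 15+12 = 27
ES_I = 23; EF_I = 23+9 = 32
ES_J = max(EF_E=26, EF_F=34, EF_G=21, EF_H=27, EF_I=32) = 34; EF_J = 34+12 = 46
Expected project duration μ = 46 hours. Critical path: B → C → F → J.

Variance along critical path = 2.778 + 2.778 + 7.111 + 0.444 = 13.111; σ = √13.111 = 3.621 hours.
Z = (44 − 46) / 3.621 = -0.552
P(T ≤ 44) = Φ(-0.552) ≈ 0.290

0.290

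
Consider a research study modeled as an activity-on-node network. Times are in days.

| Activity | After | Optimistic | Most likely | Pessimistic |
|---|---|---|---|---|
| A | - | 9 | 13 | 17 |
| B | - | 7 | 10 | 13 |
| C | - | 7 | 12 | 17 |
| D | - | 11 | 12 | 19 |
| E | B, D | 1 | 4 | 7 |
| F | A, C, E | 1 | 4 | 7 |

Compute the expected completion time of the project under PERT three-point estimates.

te_A = (9 + 4·13 + 17)/6 = 78/6 = 13
te_B = (7 + 4·10 + 13)/6 = 60/6 = 10
te_C = (7 + 4·12 + 17)/6 = 72/6 = 12
te_D = (11 + 4·12 + 19)/6 = 78/6 = 13
te_E = (1 + 4·4 + 7)/6 = 24/6 = 4
te_F = (1 + 4·4 + 7)/6 = 24/6 = 4

Forward pass:
ES_A = 0; EF_A = 13
ES_B = 0; EF_B = 10
ES_C = 0; EF_C = 12
ES_D = 0; EF_D = 13
ES_E = max(EF_B=10, EF_D=13) = 13; EF_E = 13+4 = 17
ES_F = max(EF_A=13, EF_C=12, EF_E=17) = 17; EF_F = 17+4 = 21
Expected project duration μ = 21 days. Critical path: D → E → F.

21 days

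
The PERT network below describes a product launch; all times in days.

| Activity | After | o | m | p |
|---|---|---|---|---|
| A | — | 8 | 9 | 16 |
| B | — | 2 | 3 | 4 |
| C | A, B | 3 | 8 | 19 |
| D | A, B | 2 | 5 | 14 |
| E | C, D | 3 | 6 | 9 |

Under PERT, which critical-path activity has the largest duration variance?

te_A = (8 + 4·9 + 16)/6 = 60/6 = 10; σ²_A = ((16−8)/6)² = 1.778
te_B = (2 + 4·3 + 4)/6 = 18/6 = 3; σ²_B = ((4−2)/6)² = 0.111
te_C = (3 + 4·8 + 19)/6 = 54/6 = 9; σ²_C = ((19−3)/6)² = 7.111
te_D = (2 + 4·5 + 14)/6 = 36/6 = 6; σ²_D = ((14−2)/6)² = 4.000
te_E = (3 + 4·6 + 9)/6 = 36/6 = 6; σ²_E = ((9−3)/6)² = 1.000

Forward pass:
ES_A = 0; EF_A = 10
ES_B = 0; EF_B = 3
ES_C = max(EF_A=10, EF_B=3) = 10; EF_C = 10+9 = 19
ES_D = max(EF_A=10, EF_B=3) = 10; EF_D = 10+6 = 16
ES_E = max(EF_C=19, EF_D=16) = 19; EF_E = 19+6 = 25
Expected project duration μ = 25 days. Critical path: A → C → E.

Variances on critical path: σ²_A=1.778, σ²_C=7.111, σ²_E=1.000.
Largest is σ²_C = 7.111.

C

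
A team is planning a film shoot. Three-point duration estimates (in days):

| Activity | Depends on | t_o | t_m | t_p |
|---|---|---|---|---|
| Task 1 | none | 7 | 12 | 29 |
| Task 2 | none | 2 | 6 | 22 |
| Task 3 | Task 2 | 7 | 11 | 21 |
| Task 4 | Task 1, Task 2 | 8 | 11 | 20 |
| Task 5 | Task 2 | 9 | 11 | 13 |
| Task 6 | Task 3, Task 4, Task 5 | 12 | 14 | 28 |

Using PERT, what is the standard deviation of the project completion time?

te_Task 1 = (7 + 4·12 + 29)/6 = 84/6 = 14; σ²_Task 1 = ((29−7)/6)² = 13.444
te_Task 2 = (2 + 4·6 + 22)/6 = 48/6 = 8; σ²_Task 2 = ((22−2)/6)² = 11.111
te_Task 3 = (7 + 4·11 + 21)/6 = 72/6 = 12; σ²_Task 3 = ((21−7)/6)² = 5.444
te_Task 4 = (8 + 4·11 + 20)/6 = 72/6 = 12; σ²_Task 4 = ((20−8)/6)² = 4.000
te_Task 5 = (9 + 4·11 + 13)/6 = 66/6 = 11; σ²_Task 5 = ((13−9)/6)² = 0.444
te_Task 6 = (12 + 4·14 + 28)/6 = 96/6 = 16; σ²_Task 6 = ((28−12)/6)² = 7.111

Forward pass:
ES_Task 1 = 0; EF_Task 1 = 14
ES_Task 2 = 0; EF_Task 2 = 8
ES_Task 3 = 8; EF_Task 3 = 8+12 = 20
ES_Task 4 = max(EF_Task 1=14, EF_Task 2=8) = 14; EF_Task 4 = 14+12 = 26
ES_Task 5 = 8; EF_Task 5 = 8+11 = 19
ES_Task 6 = max(EF_Task 3=20, EF_Task 4=26, EF_Task 5=19) = 26; EF_Task 6 = 26+16 = 42
Expected project duration μ = 42 days. Critical path: Task 1 → Task 4 → Task 6.

Variance along critical path = 13.444 + 4.000 + 7.111 = 24.556
σ = √24.556 = 4.955 days

4.96 days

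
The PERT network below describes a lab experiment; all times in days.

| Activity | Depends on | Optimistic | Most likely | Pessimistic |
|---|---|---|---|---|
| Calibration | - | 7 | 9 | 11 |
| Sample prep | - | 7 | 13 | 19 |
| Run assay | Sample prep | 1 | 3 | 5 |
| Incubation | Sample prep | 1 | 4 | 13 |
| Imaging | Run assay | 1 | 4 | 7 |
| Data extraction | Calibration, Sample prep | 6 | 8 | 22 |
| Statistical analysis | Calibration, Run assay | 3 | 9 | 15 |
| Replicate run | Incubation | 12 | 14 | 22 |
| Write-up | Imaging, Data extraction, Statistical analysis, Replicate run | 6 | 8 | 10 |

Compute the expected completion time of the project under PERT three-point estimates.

te_Calibration = (7 + 4·9 + 11)/6 = 54/6 = 9
te_Sample prep = (7 + 4·13 + 19)/6 = 78/6 = 13
te_Run assay = (1 + 4·3 + 5)/6 = 18/6 = 3
te_Incubation = (1 + 4·4 + 13)/6 = 30/6 = 5
te_Imaging = (1 + 4·4 + 7)/6 = 24/6 = 4
te_Data extraction = (6 + 4·8 + 22)/6 = 60/6 = 10
te_Statistical analysis = (3 + 4·9 + 15)/6 = 54/6 = 9
te_Replicate run = (12 + 4·14 + 22)/6 = 90/6 = 15
te_Write-up = (6 + 4·8 + 10)/6 = 48/6 = 8

Forward pass:
ES_Calibration = 0; EF_Calibration = 9
ES_Sample prep = 0; EF_Sample prep = 13
ES_Run assay = 13; EF_Run assay = 13+3 = 16
ES_Incubation = 13; EF_Incubation = 13+5 = 18
ES_Imaging = 16; EF_Imaging = 16+4 = 20
ES_Data extraction = max(EF_Calibration=9, EF_Sample prep=13) = 13; EF_Data extraction = 13+10 = 23
ES_Statistical analysis = max(EF_Calibration=9, EF_Run assay=16) = 16; EF_Statistical analysis = 16+9 = 25
ES_Replicate run = 18; EF_Replicate run = 18+15 = 33
ES_Write-up = max(EF_Imaging=20, EF_Data extraction=23, EF_Statistical analysis=25, EF_Replicate run=33) = 33; EF_Write-up = 33+8 = 41
Expected project duration μ = 41 days. Critical path: Sample prep → Incubation → Replicate run → Write-up.

41 days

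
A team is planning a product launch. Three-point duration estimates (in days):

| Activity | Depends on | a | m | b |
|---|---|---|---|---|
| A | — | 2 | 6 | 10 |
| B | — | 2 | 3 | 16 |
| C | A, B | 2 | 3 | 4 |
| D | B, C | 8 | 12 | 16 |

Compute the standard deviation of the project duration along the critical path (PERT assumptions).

te_A = (2 + 4·6 + 10)/6 = 36/6 = 6; σ²_A = ((10−2)/6)² = 1.778
te_B = (2 + 4·3 + 16)/6 = 30/6 = 5; σ²_B = ((16−2)/6)² = 5.444
te_C = (2 + 4·3 + 4)/6 = 18/6 = 3; σ²_C = ((4−2)/6)² = 0.111
te_D = (8 + 4·12 + 16)/6 = 72/6 = 12; σ²_D = ((16−8)/6)² = 1.778

Forward pass:
ES_A = 0; EF_A = 6
ES_B = 0; EF_B = 5
ES_C = max(EF_A=6, EF_B=5) = 6; EF_C = 6+3 = 9
ES_D = max(EF_B=5, EF_C=9) = 9; EF_D = 9+12 = 21
Expected project duration μ = 21 days. Critical path: A → C → D.

Variance along critical path = 1.778 + 0.111 + 1.778 = 3.667
σ = √3.667 = 1.915 days

1.91 days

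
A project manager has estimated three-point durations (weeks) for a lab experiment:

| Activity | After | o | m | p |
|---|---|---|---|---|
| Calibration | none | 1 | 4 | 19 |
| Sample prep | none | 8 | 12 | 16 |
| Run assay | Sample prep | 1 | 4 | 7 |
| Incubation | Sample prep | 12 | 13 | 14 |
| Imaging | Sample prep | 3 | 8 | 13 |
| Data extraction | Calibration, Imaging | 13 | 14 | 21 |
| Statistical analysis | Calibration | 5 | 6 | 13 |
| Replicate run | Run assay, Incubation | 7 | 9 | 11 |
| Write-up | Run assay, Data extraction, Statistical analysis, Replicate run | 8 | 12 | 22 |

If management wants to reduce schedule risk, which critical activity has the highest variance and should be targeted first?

te_Calibration = (1 + 4·4 + 19)/6 = 36/6 = 6; σ²_Calibration = ((19−1)/6)² = 9.000
te_Sample prep = (8 + 4·12 + 16)/6 = 72/6 = 12; σ²_Sample prep = ((16−8)/6)² = 1.778
te_Run assay = (1 + 4·4 + 7)/6 = 24/6 = 4; σ²_Run assay = ((7−1)/6)² = 1.000
te_Incubation = (12 + 4·13 + 14)/6 = 78/6 = 13; σ²_Incubation = ((14−12)/6)² = 0.111
te_Imaging = (3 + 4·8 + 13)/6 = 48/6 = 8; σ²_Imaging = ((13−3)/6)² = 2.778
te_Data extraction = (13 + 4·14 + 21)/6 = 90/6 = 15; σ²_Data extraction = ((21−13)/6)² = 1.778
te_Statistical analysis = (5 + 4·6 + 13)/6 = 42/6 = 7; σ²_Statistical analysis = ((13−5)/6)² = 1.778
te_Replicate run = (7 + 4·9 + 11)/6 = 54/6 = 9; σ²_Replicate run = ((11−7)/6)² = 0.444
te_Write-up = (8 + 4·12 + 22)/6 = 78/6 = 13; σ²_Write-up = ((22−8)/6)² = 5.444

Forward pass:
ES_Calibration = 0; EF_Calibration = 6
ES_Sample prep = 0; EF_Sample prep = 12
ES_Run assay = 12; EF_Run assay = 12+4 = 16
ES_Incubation = 12; EF_Incubation = 12+13 = 25
ES_Imaging = 12; EF_Imaging = 12+8 = 20
ES_Data extraction = max(EF_Calibration=6, EF_Imaging=20) = 20; EF_Data extraction = 20+15 = 35
ES_Statistical analysis = 6; EF_Statistical analysis = 6+7 = 13
ES_Replicate run = max(EF_Run assay=16, EF_Incubation=25) = 25; EF_Replicate run = 25+9 = 34
ES_Write-up = max(EF_Run assay=16, EF_Data extraction=35, EF_Statistical analysis=13, EF_Replicate run=34) = 35; EF_Write-up = 35+13 = 48
Expected project duration μ = 48 weeks. Critical path: Sample prep → Imaging → Data extraction → Write-up.

Variances on critical path: σ²_Sample prep=1.778, σ²_Imaging=2.778, σ²_Data extraction=1.778, σ²_Write-up=5.444.
Largest is σ²_Write-up = 5.444.

Write-up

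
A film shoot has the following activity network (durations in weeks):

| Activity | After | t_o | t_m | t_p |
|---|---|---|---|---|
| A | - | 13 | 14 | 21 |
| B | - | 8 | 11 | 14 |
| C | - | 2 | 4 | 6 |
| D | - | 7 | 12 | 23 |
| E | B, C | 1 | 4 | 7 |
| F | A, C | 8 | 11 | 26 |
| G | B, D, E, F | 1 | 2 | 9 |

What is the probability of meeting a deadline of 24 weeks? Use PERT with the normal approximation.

0.024

te_A = (13 + 4·14 + 21)/6 = 90/6 = 15; σ²_A = ((21−13)/6)² = 1.778
te_B = (8 + 4·11 + 14)/6 = 66/6 = 11; σ²_B = ((14−8)/6)² = 1.000
te_C = (2 + 4·4 + 6)/6 = 24/6 = 4; σ²_C = ((6−2)/6)² = 0.444
te_D = (7 + 4·12 + 23)/6 = 78/6 = 13; σ²_D = ((23−7)/6)² = 7.111
te_E = (1 + 4·4 + 7)/6 = 24/6 = 4; σ²_E = ((7−1)/6)² = 1.000
te_F = (8 + 4·11 + 26)/6 = 78/6 = 13; σ²_F = ((26−8)/6)² = 9.000
te_G = (1 + 4·2 + 9)/6 = 18/6 = 3; σ²_G = ((9−1)/6)² = 1.778

Forward pass:
ES_A = 0; EF_A = 15
ES_B = 0; EF_B = 11
ES_C = 0; EF_C = 4
ES_D = 0; EF_D = 13
ES_E = max(EF_B=11, EF_C=4) = 11; EF_E = 11+4 = 15
ES_F = max(EF_A=15, EF_C=4) = 15; EF_F = 15+13 = 28
ES_G = max(EF_B=11, EF_D=13, EF_E=15, EF_F=28) = 28; EF_G = 28+3 = 31
Expected project duration μ = 31 weeks. Critical path: A → F → G.

Variance along critical path = 1.778 + 9.000 + 1.778 = 12.556; σ = √12.556 = 3.543 weeks.
Z = (24 − 31) / 3.543 = -1.976
P(T ≤ 24) = Φ(-1.976) ≈ 0.024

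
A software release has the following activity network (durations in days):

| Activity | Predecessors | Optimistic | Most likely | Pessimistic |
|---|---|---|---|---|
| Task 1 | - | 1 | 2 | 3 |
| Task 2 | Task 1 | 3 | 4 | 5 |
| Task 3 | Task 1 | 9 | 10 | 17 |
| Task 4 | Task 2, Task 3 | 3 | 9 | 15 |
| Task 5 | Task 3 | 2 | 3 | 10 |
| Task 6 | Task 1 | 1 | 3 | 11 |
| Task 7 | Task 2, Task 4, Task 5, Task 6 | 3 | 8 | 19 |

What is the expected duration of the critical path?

31 days

te_Task 1 = (1 + 4·2 + 3)/6 = 12/6 = 2
te_Task 2 = (3 + 4·4 + 5)/6 = 24/6 = 4
te_Task 3 = (9 + 4·10 + 17)/6 = 66/6 = 11
te_Task 4 = (3 + 4·9 + 15)/6 = 54/6 = 9
te_Task 5 = (2 + 4·3 + 10)/6 = 24/6 = 4
te_Task 6 = (1 + 4·3 + 11)/6 = 24/6 = 4
te_Task 7 = (3 + 4·8 + 19)/6 = 54/6 = 9

Forward pass:
ES_Task 1 = 0; EF_Task 1 = 2
ES_Task 2 = 2; EF_Task 2 = 2+4 = 6
ES_Task 3 = 2; EF_Task 3 = 2+11 = 13
ES_Task 4 = max(EF_Task 2=6, EF_Task 3=13) = 13; EF_Task 4 = 13+9 = 22
ES_Task 5 = 13; EF_Task 5 = 13+4 = 17
ES_Task 6 = 2; EF_Task 6 = 2+4 = 6
ES_Task 7 = max(EF_Task 2=6, EF_Task 4=22, EF_Task 5=17, EF_Task 6=6) = 22; EF_Task 7 = 22+9 = 31
Expected project duration μ = 31 days. Critical path: Task 1 → Task 3 → Task 4 → Task 7.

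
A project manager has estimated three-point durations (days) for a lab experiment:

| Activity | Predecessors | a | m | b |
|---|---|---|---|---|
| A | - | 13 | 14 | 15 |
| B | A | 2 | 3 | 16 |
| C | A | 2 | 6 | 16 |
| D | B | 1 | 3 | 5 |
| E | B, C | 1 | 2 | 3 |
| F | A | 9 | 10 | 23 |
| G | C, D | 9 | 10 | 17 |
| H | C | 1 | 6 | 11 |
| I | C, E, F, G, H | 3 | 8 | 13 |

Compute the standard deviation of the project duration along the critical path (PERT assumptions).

3.25 days

te_A = (13 + 4·14 + 15)/6 = 84/6 = 14; σ²_A = ((15−13)/6)² = 0.111
te_B = (2 + 4·3 + 16)/6 = 30/6 = 5; σ²_B = ((16−2)/6)² = 5.444
te_C = (2 + 4·6 + 16)/6 = 42/6 = 7; σ²_C = ((16−2)/6)² = 5.444
te_D = (1 + 4·3 + 5)/6 = 18/6 = 3; σ²_D = ((5−1)/6)² = 0.444
te_E = (1 + 4·2 + 3)/6 = 12/6 = 2; σ²_E = ((3−1)/6)² = 0.111
te_F = (9 + 4·10 + 23)/6 = 72/6 = 12; σ²_F = ((23−9)/6)² = 5.444
te_G = (9 + 4·10 + 17)/6 = 66/6 = 11; σ²_G = ((17−9)/6)² = 1.778
te_H = (1 + 4·6 + 11)/6 = 36/6 = 6; σ²_H = ((11−1)/6)² = 2.778
te_I = (3 + 4·8 + 13)/6 = 48/6 = 8; σ²_I = ((13−3)/6)² = 2.778

Forward pass:
ES_A = 0; EF_A = 14
ES_B = 14; EF_B = 14+5 = 19
ES_C = 14; EF_C = 14+7 = 21
ES_D = 19; EF_D = 19+3 = 22
ES_E = max(EF_B=19, EF_C=21) = 21; EF_E = 21+2 = 23
ES_F = 14; EF_F = 14+12 = 26
ES_G = max(EF_C=21, EF_D=22) = 22; EF_G = 22+11 = 33
ES_H = 21; EF_H = 21+6 = 27
ES_I = max(EF_C=21, EF_E=23, EF_F=26, EF_G=33, EF_H=27) = 33; EF_I = 33+8 = 41
Expected project duration μ = 41 days. Critical path: A → B → D → G → I.

Variance along critical path = 0.111 + 5.444 + 0.444 + 1.778 + 2.778 = 10.556
σ = √10.556 = 3.249 days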